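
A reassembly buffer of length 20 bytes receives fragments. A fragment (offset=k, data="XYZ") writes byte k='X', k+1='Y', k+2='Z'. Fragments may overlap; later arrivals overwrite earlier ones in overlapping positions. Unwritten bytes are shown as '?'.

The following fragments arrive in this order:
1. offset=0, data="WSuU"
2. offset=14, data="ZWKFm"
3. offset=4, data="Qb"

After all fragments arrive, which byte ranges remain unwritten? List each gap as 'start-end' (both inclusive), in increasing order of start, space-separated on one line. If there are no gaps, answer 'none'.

Fragment 1: offset=0 len=4
Fragment 2: offset=14 len=5
Fragment 3: offset=4 len=2
Gaps: 6-13 19-19

Answer: 6-13 19-19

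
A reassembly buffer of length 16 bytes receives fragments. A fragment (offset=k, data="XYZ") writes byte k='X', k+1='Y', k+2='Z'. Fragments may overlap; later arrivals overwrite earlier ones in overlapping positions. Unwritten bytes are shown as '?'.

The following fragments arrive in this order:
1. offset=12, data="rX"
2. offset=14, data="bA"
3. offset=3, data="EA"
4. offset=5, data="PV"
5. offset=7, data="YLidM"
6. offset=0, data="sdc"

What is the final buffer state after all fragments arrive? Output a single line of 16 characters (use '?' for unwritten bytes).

Fragment 1: offset=12 data="rX" -> buffer=????????????rX??
Fragment 2: offset=14 data="bA" -> buffer=????????????rXbA
Fragment 3: offset=3 data="EA" -> buffer=???EA???????rXbA
Fragment 4: offset=5 data="PV" -> buffer=???EAPV?????rXbA
Fragment 5: offset=7 data="YLidM" -> buffer=???EAPVYLidMrXbA
Fragment 6: offset=0 data="sdc" -> buffer=sdcEAPVYLidMrXbA

Answer: sdcEAPVYLidMrXbA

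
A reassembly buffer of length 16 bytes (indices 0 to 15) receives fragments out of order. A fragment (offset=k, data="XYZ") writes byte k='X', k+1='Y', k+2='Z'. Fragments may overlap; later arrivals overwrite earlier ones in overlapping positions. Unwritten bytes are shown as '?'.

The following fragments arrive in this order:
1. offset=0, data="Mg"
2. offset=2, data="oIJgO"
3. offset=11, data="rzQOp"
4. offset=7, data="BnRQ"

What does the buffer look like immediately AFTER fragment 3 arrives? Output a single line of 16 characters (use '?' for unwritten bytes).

Fragment 1: offset=0 data="Mg" -> buffer=Mg??????????????
Fragment 2: offset=2 data="oIJgO" -> buffer=MgoIJgO?????????
Fragment 3: offset=11 data="rzQOp" -> buffer=MgoIJgO????rzQOp

Answer: MgoIJgO????rzQOp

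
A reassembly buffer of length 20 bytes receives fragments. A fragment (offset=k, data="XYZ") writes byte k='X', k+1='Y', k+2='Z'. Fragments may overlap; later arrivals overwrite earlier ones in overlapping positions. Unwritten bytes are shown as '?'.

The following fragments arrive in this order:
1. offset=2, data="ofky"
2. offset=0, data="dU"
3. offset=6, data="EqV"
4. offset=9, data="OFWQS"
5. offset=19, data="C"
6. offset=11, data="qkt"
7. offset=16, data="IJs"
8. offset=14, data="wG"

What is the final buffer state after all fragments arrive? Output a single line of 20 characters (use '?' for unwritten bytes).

Fragment 1: offset=2 data="ofky" -> buffer=??ofky??????????????
Fragment 2: offset=0 data="dU" -> buffer=dUofky??????????????
Fragment 3: offset=6 data="EqV" -> buffer=dUofkyEqV???????????
Fragment 4: offset=9 data="OFWQS" -> buffer=dUofkyEqVOFWQS??????
Fragment 5: offset=19 data="C" -> buffer=dUofkyEqVOFWQS?????C
Fragment 6: offset=11 data="qkt" -> buffer=dUofkyEqVOFqkt?????C
Fragment 7: offset=16 data="IJs" -> buffer=dUofkyEqVOFqkt??IJsC
Fragment 8: offset=14 data="wG" -> buffer=dUofkyEqVOFqktwGIJsC

Answer: dUofkyEqVOFqktwGIJsC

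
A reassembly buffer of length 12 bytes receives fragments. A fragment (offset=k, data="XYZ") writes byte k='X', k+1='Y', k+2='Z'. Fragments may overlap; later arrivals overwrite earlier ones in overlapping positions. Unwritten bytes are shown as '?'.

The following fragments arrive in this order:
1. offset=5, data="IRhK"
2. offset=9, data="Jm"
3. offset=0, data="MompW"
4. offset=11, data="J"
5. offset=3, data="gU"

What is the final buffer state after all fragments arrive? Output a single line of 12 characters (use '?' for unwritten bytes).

Answer: MomgUIRhKJmJ

Derivation:
Fragment 1: offset=5 data="IRhK" -> buffer=?????IRhK???
Fragment 2: offset=9 data="Jm" -> buffer=?????IRhKJm?
Fragment 3: offset=0 data="MompW" -> buffer=MompWIRhKJm?
Fragment 4: offset=11 data="J" -> buffer=MompWIRhKJmJ
Fragment 5: offset=3 data="gU" -> buffer=MomgUIRhKJmJ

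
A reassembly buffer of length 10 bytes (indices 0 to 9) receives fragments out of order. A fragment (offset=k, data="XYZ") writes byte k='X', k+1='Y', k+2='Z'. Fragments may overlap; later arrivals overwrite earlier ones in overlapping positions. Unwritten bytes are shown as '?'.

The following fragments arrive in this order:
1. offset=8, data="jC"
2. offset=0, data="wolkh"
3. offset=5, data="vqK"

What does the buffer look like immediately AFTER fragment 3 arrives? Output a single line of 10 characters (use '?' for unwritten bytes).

Answer: wolkhvqKjC

Derivation:
Fragment 1: offset=8 data="jC" -> buffer=????????jC
Fragment 2: offset=0 data="wolkh" -> buffer=wolkh???jC
Fragment 3: offset=5 data="vqK" -> buffer=wolkhvqKjC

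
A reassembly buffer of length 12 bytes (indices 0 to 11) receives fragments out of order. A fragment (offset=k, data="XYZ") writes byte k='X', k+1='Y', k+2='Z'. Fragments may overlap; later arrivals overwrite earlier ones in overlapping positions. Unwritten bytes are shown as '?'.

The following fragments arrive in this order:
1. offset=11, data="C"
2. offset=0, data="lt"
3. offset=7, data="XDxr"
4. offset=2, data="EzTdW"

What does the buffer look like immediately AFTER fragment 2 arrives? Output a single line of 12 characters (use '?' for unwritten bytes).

Answer: lt?????????C

Derivation:
Fragment 1: offset=11 data="C" -> buffer=???????????C
Fragment 2: offset=0 data="lt" -> buffer=lt?????????C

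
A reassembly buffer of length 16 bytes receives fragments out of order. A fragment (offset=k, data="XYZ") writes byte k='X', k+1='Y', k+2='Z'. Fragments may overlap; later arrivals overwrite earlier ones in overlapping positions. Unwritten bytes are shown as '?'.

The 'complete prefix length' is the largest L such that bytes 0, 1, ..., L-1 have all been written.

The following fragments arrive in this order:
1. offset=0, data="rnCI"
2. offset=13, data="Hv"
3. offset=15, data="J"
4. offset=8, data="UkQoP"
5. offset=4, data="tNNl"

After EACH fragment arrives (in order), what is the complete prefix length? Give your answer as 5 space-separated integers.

Fragment 1: offset=0 data="rnCI" -> buffer=rnCI???????????? -> prefix_len=4
Fragment 2: offset=13 data="Hv" -> buffer=rnCI?????????Hv? -> prefix_len=4
Fragment 3: offset=15 data="J" -> buffer=rnCI?????????HvJ -> prefix_len=4
Fragment 4: offset=8 data="UkQoP" -> buffer=rnCI????UkQoPHvJ -> prefix_len=4
Fragment 5: offset=4 data="tNNl" -> buffer=rnCItNNlUkQoPHvJ -> prefix_len=16

Answer: 4 4 4 4 16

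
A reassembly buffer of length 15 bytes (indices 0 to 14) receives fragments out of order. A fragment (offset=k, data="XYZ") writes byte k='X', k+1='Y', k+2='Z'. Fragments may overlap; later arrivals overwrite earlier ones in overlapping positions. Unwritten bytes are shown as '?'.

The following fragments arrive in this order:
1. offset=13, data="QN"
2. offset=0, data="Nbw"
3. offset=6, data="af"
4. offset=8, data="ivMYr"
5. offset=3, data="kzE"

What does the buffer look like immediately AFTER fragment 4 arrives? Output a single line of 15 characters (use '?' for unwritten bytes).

Fragment 1: offset=13 data="QN" -> buffer=?????????????QN
Fragment 2: offset=0 data="Nbw" -> buffer=Nbw??????????QN
Fragment 3: offset=6 data="af" -> buffer=Nbw???af?????QN
Fragment 4: offset=8 data="ivMYr" -> buffer=Nbw???afivMYrQN

Answer: Nbw???afivMYrQN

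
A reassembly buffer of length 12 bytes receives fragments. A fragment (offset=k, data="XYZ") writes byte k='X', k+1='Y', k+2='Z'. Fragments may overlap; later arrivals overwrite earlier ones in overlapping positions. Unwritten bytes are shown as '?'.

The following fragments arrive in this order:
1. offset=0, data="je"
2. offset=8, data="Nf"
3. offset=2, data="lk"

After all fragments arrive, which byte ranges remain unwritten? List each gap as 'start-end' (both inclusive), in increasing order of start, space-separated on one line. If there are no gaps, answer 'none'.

Fragment 1: offset=0 len=2
Fragment 2: offset=8 len=2
Fragment 3: offset=2 len=2
Gaps: 4-7 10-11

Answer: 4-7 10-11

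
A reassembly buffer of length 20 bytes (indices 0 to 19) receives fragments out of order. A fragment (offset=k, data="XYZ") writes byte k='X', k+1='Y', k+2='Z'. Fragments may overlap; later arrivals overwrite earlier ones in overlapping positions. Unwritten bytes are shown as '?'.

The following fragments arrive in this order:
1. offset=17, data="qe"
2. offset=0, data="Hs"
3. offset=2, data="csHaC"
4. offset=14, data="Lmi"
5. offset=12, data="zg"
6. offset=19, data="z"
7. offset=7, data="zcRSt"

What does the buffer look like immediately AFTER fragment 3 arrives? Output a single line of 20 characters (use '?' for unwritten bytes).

Answer: HscsHaC??????????qe?

Derivation:
Fragment 1: offset=17 data="qe" -> buffer=?????????????????qe?
Fragment 2: offset=0 data="Hs" -> buffer=Hs???????????????qe?
Fragment 3: offset=2 data="csHaC" -> buffer=HscsHaC??????????qe?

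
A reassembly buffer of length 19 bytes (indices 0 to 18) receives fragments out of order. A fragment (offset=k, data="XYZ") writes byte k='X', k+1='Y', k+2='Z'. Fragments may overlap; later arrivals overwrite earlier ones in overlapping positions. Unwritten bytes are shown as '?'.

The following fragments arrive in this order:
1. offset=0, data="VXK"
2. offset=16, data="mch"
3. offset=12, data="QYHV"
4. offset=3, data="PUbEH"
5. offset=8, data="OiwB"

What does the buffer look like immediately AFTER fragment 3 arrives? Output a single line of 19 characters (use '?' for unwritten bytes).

Fragment 1: offset=0 data="VXK" -> buffer=VXK????????????????
Fragment 2: offset=16 data="mch" -> buffer=VXK?????????????mch
Fragment 3: offset=12 data="QYHV" -> buffer=VXK?????????QYHVmch

Answer: VXK?????????QYHVmch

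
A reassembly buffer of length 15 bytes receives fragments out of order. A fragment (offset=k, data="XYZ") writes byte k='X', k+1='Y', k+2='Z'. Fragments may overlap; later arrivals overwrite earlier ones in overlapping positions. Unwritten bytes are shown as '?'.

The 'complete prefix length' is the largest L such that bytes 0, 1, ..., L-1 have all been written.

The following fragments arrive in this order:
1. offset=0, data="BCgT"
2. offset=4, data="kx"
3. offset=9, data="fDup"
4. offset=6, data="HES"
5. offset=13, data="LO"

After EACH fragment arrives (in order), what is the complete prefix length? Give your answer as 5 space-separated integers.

Answer: 4 6 6 13 15

Derivation:
Fragment 1: offset=0 data="BCgT" -> buffer=BCgT??????????? -> prefix_len=4
Fragment 2: offset=4 data="kx" -> buffer=BCgTkx????????? -> prefix_len=6
Fragment 3: offset=9 data="fDup" -> buffer=BCgTkx???fDup?? -> prefix_len=6
Fragment 4: offset=6 data="HES" -> buffer=BCgTkxHESfDup?? -> prefix_len=13
Fragment 5: offset=13 data="LO" -> buffer=BCgTkxHESfDupLO -> prefix_len=15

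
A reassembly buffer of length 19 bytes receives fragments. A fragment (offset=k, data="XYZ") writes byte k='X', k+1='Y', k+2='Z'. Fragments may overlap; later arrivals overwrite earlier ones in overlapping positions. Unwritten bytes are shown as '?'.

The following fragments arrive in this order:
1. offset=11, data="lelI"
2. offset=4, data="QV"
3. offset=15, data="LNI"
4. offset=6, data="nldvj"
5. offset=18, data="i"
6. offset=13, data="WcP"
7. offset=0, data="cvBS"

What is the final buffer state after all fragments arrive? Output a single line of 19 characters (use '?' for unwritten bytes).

Fragment 1: offset=11 data="lelI" -> buffer=???????????lelI????
Fragment 2: offset=4 data="QV" -> buffer=????QV?????lelI????
Fragment 3: offset=15 data="LNI" -> buffer=????QV?????lelILNI?
Fragment 4: offset=6 data="nldvj" -> buffer=????QVnldvjlelILNI?
Fragment 5: offset=18 data="i" -> buffer=????QVnldvjlelILNIi
Fragment 6: offset=13 data="WcP" -> buffer=????QVnldvjleWcPNIi
Fragment 7: offset=0 data="cvBS" -> buffer=cvBSQVnldvjleWcPNIi

Answer: cvBSQVnldvjleWcPNIi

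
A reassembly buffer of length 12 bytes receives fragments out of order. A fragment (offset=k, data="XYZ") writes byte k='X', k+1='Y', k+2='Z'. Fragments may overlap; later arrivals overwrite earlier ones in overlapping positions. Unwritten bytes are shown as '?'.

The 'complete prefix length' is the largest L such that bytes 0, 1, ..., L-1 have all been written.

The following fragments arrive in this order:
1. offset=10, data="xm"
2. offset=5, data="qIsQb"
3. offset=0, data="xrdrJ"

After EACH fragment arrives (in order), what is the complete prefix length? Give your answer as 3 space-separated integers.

Answer: 0 0 12

Derivation:
Fragment 1: offset=10 data="xm" -> buffer=??????????xm -> prefix_len=0
Fragment 2: offset=5 data="qIsQb" -> buffer=?????qIsQbxm -> prefix_len=0
Fragment 3: offset=0 data="xrdrJ" -> buffer=xrdrJqIsQbxm -> prefix_len=12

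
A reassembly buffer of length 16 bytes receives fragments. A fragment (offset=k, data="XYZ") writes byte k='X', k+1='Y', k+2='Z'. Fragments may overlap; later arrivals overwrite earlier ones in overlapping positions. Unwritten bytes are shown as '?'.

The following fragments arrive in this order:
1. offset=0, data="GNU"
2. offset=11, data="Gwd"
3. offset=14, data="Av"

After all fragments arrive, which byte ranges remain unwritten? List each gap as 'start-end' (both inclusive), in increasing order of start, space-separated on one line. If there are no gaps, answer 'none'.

Answer: 3-10

Derivation:
Fragment 1: offset=0 len=3
Fragment 2: offset=11 len=3
Fragment 3: offset=14 len=2
Gaps: 3-10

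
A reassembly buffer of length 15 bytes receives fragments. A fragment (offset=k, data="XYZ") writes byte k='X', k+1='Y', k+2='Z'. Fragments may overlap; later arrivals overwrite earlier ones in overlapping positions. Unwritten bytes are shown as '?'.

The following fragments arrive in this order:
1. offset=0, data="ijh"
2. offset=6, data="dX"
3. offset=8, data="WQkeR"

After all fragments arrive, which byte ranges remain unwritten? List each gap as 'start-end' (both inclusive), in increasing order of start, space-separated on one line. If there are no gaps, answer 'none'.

Answer: 3-5 13-14

Derivation:
Fragment 1: offset=0 len=3
Fragment 2: offset=6 len=2
Fragment 3: offset=8 len=5
Gaps: 3-5 13-14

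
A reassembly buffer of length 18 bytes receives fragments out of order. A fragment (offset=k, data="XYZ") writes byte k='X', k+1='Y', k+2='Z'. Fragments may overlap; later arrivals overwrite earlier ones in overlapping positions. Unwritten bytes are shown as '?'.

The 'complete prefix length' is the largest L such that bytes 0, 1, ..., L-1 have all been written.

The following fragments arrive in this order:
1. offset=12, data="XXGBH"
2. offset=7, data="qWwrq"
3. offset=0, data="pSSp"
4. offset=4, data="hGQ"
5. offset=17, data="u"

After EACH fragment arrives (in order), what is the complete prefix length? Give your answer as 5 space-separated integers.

Fragment 1: offset=12 data="XXGBH" -> buffer=????????????XXGBH? -> prefix_len=0
Fragment 2: offset=7 data="qWwrq" -> buffer=???????qWwrqXXGBH? -> prefix_len=0
Fragment 3: offset=0 data="pSSp" -> buffer=pSSp???qWwrqXXGBH? -> prefix_len=4
Fragment 4: offset=4 data="hGQ" -> buffer=pSSphGQqWwrqXXGBH? -> prefix_len=17
Fragment 5: offset=17 data="u" -> buffer=pSSphGQqWwrqXXGBHu -> prefix_len=18

Answer: 0 0 4 17 18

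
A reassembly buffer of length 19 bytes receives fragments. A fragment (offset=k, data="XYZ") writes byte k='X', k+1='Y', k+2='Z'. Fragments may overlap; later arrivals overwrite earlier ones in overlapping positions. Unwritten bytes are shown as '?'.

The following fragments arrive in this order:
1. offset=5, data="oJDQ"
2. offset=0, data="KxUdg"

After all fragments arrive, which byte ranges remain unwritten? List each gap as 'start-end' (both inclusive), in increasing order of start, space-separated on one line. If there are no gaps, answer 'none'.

Fragment 1: offset=5 len=4
Fragment 2: offset=0 len=5
Gaps: 9-18

Answer: 9-18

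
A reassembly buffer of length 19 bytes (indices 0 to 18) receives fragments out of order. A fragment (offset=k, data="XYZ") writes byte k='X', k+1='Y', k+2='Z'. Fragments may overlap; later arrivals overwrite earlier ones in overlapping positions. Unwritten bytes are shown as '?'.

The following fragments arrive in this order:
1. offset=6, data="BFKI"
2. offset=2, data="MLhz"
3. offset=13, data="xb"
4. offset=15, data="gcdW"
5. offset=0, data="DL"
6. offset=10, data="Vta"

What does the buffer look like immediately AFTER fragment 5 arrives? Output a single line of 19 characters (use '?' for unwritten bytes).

Answer: DLMLhzBFKI???xbgcdW

Derivation:
Fragment 1: offset=6 data="BFKI" -> buffer=??????BFKI?????????
Fragment 2: offset=2 data="MLhz" -> buffer=??MLhzBFKI?????????
Fragment 3: offset=13 data="xb" -> buffer=??MLhzBFKI???xb????
Fragment 4: offset=15 data="gcdW" -> buffer=??MLhzBFKI???xbgcdW
Fragment 5: offset=0 data="DL" -> buffer=DLMLhzBFKI???xbgcdW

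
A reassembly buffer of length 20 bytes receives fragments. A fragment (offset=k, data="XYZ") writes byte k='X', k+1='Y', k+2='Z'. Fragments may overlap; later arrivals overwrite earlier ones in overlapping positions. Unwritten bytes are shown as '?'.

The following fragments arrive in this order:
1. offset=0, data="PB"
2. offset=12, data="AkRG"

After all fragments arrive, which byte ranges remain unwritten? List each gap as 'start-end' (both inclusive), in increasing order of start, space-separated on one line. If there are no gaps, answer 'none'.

Fragment 1: offset=0 len=2
Fragment 2: offset=12 len=4
Gaps: 2-11 16-19

Answer: 2-11 16-19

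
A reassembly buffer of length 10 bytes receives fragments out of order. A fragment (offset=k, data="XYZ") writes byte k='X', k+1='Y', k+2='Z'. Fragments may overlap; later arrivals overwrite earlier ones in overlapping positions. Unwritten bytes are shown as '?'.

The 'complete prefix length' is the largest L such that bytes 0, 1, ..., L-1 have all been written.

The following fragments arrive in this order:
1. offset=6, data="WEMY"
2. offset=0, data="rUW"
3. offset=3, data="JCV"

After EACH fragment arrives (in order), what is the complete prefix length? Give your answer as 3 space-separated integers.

Answer: 0 3 10

Derivation:
Fragment 1: offset=6 data="WEMY" -> buffer=??????WEMY -> prefix_len=0
Fragment 2: offset=0 data="rUW" -> buffer=rUW???WEMY -> prefix_len=3
Fragment 3: offset=3 data="JCV" -> buffer=rUWJCVWEMY -> prefix_len=10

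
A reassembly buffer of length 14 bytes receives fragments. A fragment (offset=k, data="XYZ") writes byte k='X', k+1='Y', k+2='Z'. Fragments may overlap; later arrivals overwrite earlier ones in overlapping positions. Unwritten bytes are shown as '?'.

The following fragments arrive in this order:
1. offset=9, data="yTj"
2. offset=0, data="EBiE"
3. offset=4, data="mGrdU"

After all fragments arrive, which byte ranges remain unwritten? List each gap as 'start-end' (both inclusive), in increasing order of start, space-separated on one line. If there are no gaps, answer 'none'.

Answer: 12-13

Derivation:
Fragment 1: offset=9 len=3
Fragment 2: offset=0 len=4
Fragment 3: offset=4 len=5
Gaps: 12-13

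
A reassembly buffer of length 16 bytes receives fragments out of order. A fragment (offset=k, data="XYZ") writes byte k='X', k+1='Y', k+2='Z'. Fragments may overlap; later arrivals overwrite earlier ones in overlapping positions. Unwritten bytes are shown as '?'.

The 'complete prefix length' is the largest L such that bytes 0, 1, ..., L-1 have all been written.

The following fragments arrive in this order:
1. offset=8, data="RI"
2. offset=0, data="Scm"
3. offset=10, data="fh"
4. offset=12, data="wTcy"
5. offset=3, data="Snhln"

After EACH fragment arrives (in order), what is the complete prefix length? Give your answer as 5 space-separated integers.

Fragment 1: offset=8 data="RI" -> buffer=????????RI?????? -> prefix_len=0
Fragment 2: offset=0 data="Scm" -> buffer=Scm?????RI?????? -> prefix_len=3
Fragment 3: offset=10 data="fh" -> buffer=Scm?????RIfh???? -> prefix_len=3
Fragment 4: offset=12 data="wTcy" -> buffer=Scm?????RIfhwTcy -> prefix_len=3
Fragment 5: offset=3 data="Snhln" -> buffer=ScmSnhlnRIfhwTcy -> prefix_len=16

Answer: 0 3 3 3 16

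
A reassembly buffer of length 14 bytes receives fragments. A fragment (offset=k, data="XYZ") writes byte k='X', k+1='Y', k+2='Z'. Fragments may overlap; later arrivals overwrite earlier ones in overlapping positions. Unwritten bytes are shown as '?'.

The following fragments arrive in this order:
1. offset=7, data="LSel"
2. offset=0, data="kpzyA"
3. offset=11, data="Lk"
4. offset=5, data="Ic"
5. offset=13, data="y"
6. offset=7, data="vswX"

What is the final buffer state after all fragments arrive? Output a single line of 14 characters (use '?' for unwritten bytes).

Fragment 1: offset=7 data="LSel" -> buffer=???????LSel???
Fragment 2: offset=0 data="kpzyA" -> buffer=kpzyA??LSel???
Fragment 3: offset=11 data="Lk" -> buffer=kpzyA??LSelLk?
Fragment 4: offset=5 data="Ic" -> buffer=kpzyAIcLSelLk?
Fragment 5: offset=13 data="y" -> buffer=kpzyAIcLSelLky
Fragment 6: offset=7 data="vswX" -> buffer=kpzyAIcvswXLky

Answer: kpzyAIcvswXLky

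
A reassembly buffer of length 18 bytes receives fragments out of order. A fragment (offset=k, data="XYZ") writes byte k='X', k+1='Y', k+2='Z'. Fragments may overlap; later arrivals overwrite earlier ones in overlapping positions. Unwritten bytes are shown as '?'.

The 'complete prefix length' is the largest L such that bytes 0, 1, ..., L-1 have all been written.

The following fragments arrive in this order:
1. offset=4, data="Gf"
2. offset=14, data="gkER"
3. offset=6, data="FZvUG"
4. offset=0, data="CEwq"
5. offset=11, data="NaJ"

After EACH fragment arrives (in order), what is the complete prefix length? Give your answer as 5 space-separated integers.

Fragment 1: offset=4 data="Gf" -> buffer=????Gf???????????? -> prefix_len=0
Fragment 2: offset=14 data="gkER" -> buffer=????Gf????????gkER -> prefix_len=0
Fragment 3: offset=6 data="FZvUG" -> buffer=????GfFZvUG???gkER -> prefix_len=0
Fragment 4: offset=0 data="CEwq" -> buffer=CEwqGfFZvUG???gkER -> prefix_len=11
Fragment 5: offset=11 data="NaJ" -> buffer=CEwqGfFZvUGNaJgkER -> prefix_len=18

Answer: 0 0 0 11 18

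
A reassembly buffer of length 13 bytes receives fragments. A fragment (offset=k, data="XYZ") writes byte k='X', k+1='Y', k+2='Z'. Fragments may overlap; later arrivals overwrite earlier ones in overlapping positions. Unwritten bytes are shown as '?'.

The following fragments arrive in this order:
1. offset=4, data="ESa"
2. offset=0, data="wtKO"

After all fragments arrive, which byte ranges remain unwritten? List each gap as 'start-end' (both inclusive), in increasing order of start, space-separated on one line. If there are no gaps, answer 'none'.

Answer: 7-12

Derivation:
Fragment 1: offset=4 len=3
Fragment 2: offset=0 len=4
Gaps: 7-12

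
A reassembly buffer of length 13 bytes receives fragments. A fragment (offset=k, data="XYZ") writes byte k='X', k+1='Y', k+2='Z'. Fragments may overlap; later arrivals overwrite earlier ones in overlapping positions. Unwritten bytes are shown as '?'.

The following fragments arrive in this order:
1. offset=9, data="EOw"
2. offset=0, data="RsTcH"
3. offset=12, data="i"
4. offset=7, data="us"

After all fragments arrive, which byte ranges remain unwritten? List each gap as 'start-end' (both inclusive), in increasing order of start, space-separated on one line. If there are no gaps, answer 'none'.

Answer: 5-6

Derivation:
Fragment 1: offset=9 len=3
Fragment 2: offset=0 len=5
Fragment 3: offset=12 len=1
Fragment 4: offset=7 len=2
Gaps: 5-6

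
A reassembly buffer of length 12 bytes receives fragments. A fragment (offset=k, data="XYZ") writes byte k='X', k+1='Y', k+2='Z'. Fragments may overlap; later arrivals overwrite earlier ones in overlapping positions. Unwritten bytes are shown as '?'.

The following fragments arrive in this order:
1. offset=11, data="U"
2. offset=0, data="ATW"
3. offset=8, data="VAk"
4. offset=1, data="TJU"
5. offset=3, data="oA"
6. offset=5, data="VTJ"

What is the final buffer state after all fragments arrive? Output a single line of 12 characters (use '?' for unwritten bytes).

Fragment 1: offset=11 data="U" -> buffer=???????????U
Fragment 2: offset=0 data="ATW" -> buffer=ATW????????U
Fragment 3: offset=8 data="VAk" -> buffer=ATW?????VAkU
Fragment 4: offset=1 data="TJU" -> buffer=ATJU????VAkU
Fragment 5: offset=3 data="oA" -> buffer=ATJoA???VAkU
Fragment 6: offset=5 data="VTJ" -> buffer=ATJoAVTJVAkU

Answer: ATJoAVTJVAkU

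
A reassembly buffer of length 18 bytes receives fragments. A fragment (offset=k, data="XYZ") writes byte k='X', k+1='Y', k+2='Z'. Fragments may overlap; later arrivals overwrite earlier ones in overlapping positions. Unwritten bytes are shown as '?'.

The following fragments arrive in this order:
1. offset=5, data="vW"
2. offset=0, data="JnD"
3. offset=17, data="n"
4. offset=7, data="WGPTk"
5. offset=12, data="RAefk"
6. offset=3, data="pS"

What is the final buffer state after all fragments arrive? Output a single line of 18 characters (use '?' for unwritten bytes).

Answer: JnDpSvWWGPTkRAefkn

Derivation:
Fragment 1: offset=5 data="vW" -> buffer=?????vW???????????
Fragment 2: offset=0 data="JnD" -> buffer=JnD??vW???????????
Fragment 3: offset=17 data="n" -> buffer=JnD??vW??????????n
Fragment 4: offset=7 data="WGPTk" -> buffer=JnD??vWWGPTk?????n
Fragment 5: offset=12 data="RAefk" -> buffer=JnD??vWWGPTkRAefkn
Fragment 6: offset=3 data="pS" -> buffer=JnDpSvWWGPTkRAefkn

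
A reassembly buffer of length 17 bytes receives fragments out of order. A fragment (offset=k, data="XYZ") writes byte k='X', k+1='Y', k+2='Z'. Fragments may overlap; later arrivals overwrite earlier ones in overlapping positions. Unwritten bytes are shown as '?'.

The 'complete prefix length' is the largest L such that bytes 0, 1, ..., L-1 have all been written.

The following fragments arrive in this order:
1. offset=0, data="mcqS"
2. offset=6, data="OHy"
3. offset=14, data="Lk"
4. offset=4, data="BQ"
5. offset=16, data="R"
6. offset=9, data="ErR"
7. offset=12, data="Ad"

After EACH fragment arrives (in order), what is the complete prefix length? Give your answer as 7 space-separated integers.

Answer: 4 4 4 9 9 12 17

Derivation:
Fragment 1: offset=0 data="mcqS" -> buffer=mcqS????????????? -> prefix_len=4
Fragment 2: offset=6 data="OHy" -> buffer=mcqS??OHy???????? -> prefix_len=4
Fragment 3: offset=14 data="Lk" -> buffer=mcqS??OHy?????Lk? -> prefix_len=4
Fragment 4: offset=4 data="BQ" -> buffer=mcqSBQOHy?????Lk? -> prefix_len=9
Fragment 5: offset=16 data="R" -> buffer=mcqSBQOHy?????LkR -> prefix_len=9
Fragment 6: offset=9 data="ErR" -> buffer=mcqSBQOHyErR??LkR -> prefix_len=12
Fragment 7: offset=12 data="Ad" -> buffer=mcqSBQOHyErRAdLkR -> prefix_len=17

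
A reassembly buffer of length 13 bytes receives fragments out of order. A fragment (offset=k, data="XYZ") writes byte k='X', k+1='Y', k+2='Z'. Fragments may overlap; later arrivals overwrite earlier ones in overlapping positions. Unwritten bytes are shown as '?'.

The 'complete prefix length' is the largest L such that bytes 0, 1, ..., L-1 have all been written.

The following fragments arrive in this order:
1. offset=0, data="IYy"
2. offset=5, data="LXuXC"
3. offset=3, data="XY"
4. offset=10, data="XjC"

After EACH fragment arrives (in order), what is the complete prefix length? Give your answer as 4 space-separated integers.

Answer: 3 3 10 13

Derivation:
Fragment 1: offset=0 data="IYy" -> buffer=IYy?????????? -> prefix_len=3
Fragment 2: offset=5 data="LXuXC" -> buffer=IYy??LXuXC??? -> prefix_len=3
Fragment 3: offset=3 data="XY" -> buffer=IYyXYLXuXC??? -> prefix_len=10
Fragment 4: offset=10 data="XjC" -> buffer=IYyXYLXuXCXjC -> prefix_len=13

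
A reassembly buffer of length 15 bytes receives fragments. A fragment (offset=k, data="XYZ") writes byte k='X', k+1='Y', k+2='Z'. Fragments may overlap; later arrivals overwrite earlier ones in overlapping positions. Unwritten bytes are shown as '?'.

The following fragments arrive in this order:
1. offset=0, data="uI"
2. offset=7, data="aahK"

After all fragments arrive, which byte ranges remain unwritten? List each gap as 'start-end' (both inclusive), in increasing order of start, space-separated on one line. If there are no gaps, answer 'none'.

Answer: 2-6 11-14

Derivation:
Fragment 1: offset=0 len=2
Fragment 2: offset=7 len=4
Gaps: 2-6 11-14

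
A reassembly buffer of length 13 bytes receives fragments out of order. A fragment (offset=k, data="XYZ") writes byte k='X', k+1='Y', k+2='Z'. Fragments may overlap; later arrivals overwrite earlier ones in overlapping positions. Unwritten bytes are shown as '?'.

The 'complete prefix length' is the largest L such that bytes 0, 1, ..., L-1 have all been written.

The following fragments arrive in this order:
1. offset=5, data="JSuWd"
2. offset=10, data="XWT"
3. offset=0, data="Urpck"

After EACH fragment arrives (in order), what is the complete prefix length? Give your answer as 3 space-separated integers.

Answer: 0 0 13

Derivation:
Fragment 1: offset=5 data="JSuWd" -> buffer=?????JSuWd??? -> prefix_len=0
Fragment 2: offset=10 data="XWT" -> buffer=?????JSuWdXWT -> prefix_len=0
Fragment 3: offset=0 data="Urpck" -> buffer=UrpckJSuWdXWT -> prefix_len=13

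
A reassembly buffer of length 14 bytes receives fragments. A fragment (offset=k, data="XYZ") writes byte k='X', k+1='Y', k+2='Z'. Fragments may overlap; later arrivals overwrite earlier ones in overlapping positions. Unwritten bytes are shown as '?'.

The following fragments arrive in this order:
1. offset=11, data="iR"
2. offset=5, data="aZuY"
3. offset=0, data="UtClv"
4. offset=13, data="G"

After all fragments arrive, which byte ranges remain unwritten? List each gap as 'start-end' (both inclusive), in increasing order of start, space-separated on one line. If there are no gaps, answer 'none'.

Answer: 9-10

Derivation:
Fragment 1: offset=11 len=2
Fragment 2: offset=5 len=4
Fragment 3: offset=0 len=5
Fragment 4: offset=13 len=1
Gaps: 9-10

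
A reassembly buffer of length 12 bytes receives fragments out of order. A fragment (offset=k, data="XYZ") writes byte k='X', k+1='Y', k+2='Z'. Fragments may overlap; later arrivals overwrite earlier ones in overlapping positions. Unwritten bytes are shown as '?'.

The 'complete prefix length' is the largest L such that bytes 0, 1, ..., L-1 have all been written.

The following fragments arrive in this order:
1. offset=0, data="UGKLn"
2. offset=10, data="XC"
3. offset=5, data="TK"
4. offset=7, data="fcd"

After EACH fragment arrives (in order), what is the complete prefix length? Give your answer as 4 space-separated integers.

Fragment 1: offset=0 data="UGKLn" -> buffer=UGKLn??????? -> prefix_len=5
Fragment 2: offset=10 data="XC" -> buffer=UGKLn?????XC -> prefix_len=5
Fragment 3: offset=5 data="TK" -> buffer=UGKLnTK???XC -> prefix_len=7
Fragment 4: offset=7 data="fcd" -> buffer=UGKLnTKfcdXC -> prefix_len=12

Answer: 5 5 7 12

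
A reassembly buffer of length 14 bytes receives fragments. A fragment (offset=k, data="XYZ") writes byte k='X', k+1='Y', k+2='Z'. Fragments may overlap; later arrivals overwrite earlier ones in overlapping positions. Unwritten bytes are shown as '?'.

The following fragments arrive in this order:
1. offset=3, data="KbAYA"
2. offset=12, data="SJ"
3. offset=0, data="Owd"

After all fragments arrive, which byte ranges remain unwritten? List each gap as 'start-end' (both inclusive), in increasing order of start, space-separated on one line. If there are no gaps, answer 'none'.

Fragment 1: offset=3 len=5
Fragment 2: offset=12 len=2
Fragment 3: offset=0 len=3
Gaps: 8-11

Answer: 8-11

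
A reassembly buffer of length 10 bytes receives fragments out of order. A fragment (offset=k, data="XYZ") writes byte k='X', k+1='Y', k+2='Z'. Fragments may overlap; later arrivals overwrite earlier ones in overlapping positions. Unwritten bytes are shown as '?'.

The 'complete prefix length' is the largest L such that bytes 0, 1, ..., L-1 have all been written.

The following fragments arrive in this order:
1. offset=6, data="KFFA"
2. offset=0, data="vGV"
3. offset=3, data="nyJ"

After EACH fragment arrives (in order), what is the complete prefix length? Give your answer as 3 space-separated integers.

Answer: 0 3 10

Derivation:
Fragment 1: offset=6 data="KFFA" -> buffer=??????KFFA -> prefix_len=0
Fragment 2: offset=0 data="vGV" -> buffer=vGV???KFFA -> prefix_len=3
Fragment 3: offset=3 data="nyJ" -> buffer=vGVnyJKFFA -> prefix_len=10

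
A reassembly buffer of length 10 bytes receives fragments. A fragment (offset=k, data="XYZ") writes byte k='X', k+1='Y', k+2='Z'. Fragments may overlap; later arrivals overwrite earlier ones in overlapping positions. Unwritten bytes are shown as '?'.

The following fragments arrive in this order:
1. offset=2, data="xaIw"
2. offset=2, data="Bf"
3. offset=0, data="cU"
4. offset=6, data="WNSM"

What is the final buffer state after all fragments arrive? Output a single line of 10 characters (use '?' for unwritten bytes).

Fragment 1: offset=2 data="xaIw" -> buffer=??xaIw????
Fragment 2: offset=2 data="Bf" -> buffer=??BfIw????
Fragment 3: offset=0 data="cU" -> buffer=cUBfIw????
Fragment 4: offset=6 data="WNSM" -> buffer=cUBfIwWNSM

Answer: cUBfIwWNSM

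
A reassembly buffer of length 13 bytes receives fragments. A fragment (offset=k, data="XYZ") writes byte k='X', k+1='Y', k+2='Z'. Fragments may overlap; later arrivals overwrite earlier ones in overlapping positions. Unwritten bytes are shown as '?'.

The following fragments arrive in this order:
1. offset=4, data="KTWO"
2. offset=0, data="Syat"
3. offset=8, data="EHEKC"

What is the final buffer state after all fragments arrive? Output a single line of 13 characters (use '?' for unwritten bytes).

Fragment 1: offset=4 data="KTWO" -> buffer=????KTWO?????
Fragment 2: offset=0 data="Syat" -> buffer=SyatKTWO?????
Fragment 3: offset=8 data="EHEKC" -> buffer=SyatKTWOEHEKC

Answer: SyatKTWOEHEKC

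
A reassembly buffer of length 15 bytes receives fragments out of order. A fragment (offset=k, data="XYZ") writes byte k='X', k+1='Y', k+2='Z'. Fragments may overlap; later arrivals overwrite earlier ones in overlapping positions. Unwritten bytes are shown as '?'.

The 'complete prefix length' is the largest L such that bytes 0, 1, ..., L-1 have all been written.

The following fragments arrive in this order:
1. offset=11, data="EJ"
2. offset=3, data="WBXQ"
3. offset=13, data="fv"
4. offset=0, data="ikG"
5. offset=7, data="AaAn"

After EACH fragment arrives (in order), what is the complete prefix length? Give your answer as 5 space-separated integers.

Fragment 1: offset=11 data="EJ" -> buffer=???????????EJ?? -> prefix_len=0
Fragment 2: offset=3 data="WBXQ" -> buffer=???WBXQ????EJ?? -> prefix_len=0
Fragment 3: offset=13 data="fv" -> buffer=???WBXQ????EJfv -> prefix_len=0
Fragment 4: offset=0 data="ikG" -> buffer=ikGWBXQ????EJfv -> prefix_len=7
Fragment 5: offset=7 data="AaAn" -> buffer=ikGWBXQAaAnEJfv -> prefix_len=15

Answer: 0 0 0 7 15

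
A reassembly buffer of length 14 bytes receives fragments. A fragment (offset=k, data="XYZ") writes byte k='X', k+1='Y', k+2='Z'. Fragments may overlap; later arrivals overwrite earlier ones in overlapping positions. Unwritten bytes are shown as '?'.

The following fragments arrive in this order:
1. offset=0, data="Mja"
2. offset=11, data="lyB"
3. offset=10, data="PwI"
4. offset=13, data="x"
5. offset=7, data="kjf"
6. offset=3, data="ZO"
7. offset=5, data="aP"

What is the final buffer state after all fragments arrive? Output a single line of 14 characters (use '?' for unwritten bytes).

Fragment 1: offset=0 data="Mja" -> buffer=Mja???????????
Fragment 2: offset=11 data="lyB" -> buffer=Mja????????lyB
Fragment 3: offset=10 data="PwI" -> buffer=Mja???????PwIB
Fragment 4: offset=13 data="x" -> buffer=Mja???????PwIx
Fragment 5: offset=7 data="kjf" -> buffer=Mja????kjfPwIx
Fragment 6: offset=3 data="ZO" -> buffer=MjaZO??kjfPwIx
Fragment 7: offset=5 data="aP" -> buffer=MjaZOaPkjfPwIx

Answer: MjaZOaPkjfPwIx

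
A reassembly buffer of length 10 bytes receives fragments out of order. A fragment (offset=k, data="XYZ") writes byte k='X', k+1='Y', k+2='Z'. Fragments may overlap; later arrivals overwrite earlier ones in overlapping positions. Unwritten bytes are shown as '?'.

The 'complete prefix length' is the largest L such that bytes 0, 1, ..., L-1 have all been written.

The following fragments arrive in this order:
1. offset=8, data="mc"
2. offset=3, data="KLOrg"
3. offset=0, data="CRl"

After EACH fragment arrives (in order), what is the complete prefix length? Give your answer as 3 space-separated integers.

Answer: 0 0 10

Derivation:
Fragment 1: offset=8 data="mc" -> buffer=????????mc -> prefix_len=0
Fragment 2: offset=3 data="KLOrg" -> buffer=???KLOrgmc -> prefix_len=0
Fragment 3: offset=0 data="CRl" -> buffer=CRlKLOrgmc -> prefix_len=10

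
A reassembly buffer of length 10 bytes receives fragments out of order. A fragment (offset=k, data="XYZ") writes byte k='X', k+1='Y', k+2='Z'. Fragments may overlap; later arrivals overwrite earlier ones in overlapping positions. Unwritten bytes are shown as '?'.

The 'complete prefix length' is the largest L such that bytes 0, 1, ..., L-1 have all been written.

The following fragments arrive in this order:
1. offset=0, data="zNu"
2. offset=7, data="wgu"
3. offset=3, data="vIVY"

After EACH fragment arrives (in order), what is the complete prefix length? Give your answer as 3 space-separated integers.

Answer: 3 3 10

Derivation:
Fragment 1: offset=0 data="zNu" -> buffer=zNu??????? -> prefix_len=3
Fragment 2: offset=7 data="wgu" -> buffer=zNu????wgu -> prefix_len=3
Fragment 3: offset=3 data="vIVY" -> buffer=zNuvIVYwgu -> prefix_len=10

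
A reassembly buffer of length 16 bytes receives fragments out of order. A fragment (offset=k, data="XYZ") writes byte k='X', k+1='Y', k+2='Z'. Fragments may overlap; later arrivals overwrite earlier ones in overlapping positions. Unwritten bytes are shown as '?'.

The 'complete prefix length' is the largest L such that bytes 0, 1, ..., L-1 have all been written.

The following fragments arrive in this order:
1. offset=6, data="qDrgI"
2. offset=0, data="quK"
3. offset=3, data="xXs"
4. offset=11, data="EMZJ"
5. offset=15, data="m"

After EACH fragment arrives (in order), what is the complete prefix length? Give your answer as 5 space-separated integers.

Answer: 0 3 11 15 16

Derivation:
Fragment 1: offset=6 data="qDrgI" -> buffer=??????qDrgI????? -> prefix_len=0
Fragment 2: offset=0 data="quK" -> buffer=quK???qDrgI????? -> prefix_len=3
Fragment 3: offset=3 data="xXs" -> buffer=quKxXsqDrgI????? -> prefix_len=11
Fragment 4: offset=11 data="EMZJ" -> buffer=quKxXsqDrgIEMZJ? -> prefix_len=15
Fragment 5: offset=15 data="m" -> buffer=quKxXsqDrgIEMZJm -> prefix_len=16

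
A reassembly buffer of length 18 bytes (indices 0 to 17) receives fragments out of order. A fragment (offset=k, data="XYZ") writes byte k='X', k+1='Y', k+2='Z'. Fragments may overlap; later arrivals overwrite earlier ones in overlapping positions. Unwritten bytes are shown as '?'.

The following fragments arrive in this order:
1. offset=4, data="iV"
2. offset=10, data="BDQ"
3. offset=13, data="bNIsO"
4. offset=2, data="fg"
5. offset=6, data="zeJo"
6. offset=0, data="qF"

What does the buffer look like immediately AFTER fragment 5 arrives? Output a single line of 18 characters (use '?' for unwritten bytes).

Answer: ??fgiVzeJoBDQbNIsO

Derivation:
Fragment 1: offset=4 data="iV" -> buffer=????iV????????????
Fragment 2: offset=10 data="BDQ" -> buffer=????iV????BDQ?????
Fragment 3: offset=13 data="bNIsO" -> buffer=????iV????BDQbNIsO
Fragment 4: offset=2 data="fg" -> buffer=??fgiV????BDQbNIsO
Fragment 5: offset=6 data="zeJo" -> buffer=??fgiVzeJoBDQbNIsO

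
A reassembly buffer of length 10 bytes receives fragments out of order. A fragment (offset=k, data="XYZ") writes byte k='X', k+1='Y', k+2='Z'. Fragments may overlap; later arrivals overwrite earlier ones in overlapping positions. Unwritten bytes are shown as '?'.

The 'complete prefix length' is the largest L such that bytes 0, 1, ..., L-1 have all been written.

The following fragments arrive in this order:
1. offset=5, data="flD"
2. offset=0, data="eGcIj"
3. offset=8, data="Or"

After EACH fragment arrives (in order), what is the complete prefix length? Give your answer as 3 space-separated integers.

Fragment 1: offset=5 data="flD" -> buffer=?????flD?? -> prefix_len=0
Fragment 2: offset=0 data="eGcIj" -> buffer=eGcIjflD?? -> prefix_len=8
Fragment 3: offset=8 data="Or" -> buffer=eGcIjflDOr -> prefix_len=10

Answer: 0 8 10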